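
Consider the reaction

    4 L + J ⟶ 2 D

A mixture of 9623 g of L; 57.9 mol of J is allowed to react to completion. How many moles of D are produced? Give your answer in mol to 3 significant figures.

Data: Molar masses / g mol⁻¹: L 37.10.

n(L) = 9623 / 37.10 = 259.4 mol
n(J) = 57.90 mol
n/ν → L: 64.85, J: 57.90; J is limiting.
n(D) = (2/1) × 57.90 = 115.8 mol

116 mol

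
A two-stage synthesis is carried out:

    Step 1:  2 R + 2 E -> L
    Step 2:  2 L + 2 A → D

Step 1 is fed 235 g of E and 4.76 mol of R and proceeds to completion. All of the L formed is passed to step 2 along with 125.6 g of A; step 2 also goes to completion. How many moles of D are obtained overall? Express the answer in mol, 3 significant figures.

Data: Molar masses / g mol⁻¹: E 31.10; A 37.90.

Step 1:
n(E) = 235.0 / 31.10 = 7.556 mol
n(R) = 4.760 mol
n/ν → E: 3.778, R: 2.380; R is limiting.
n(L) produced = (1/2) × 4.760 = 2.380 mol
Step 2:
n(L) available = 2.380 mol
n(A) = 125.6 / 37.90 = 3.314 mol
n/ν → L: 1.190, A: 1.657; L is limiting.
n(D) = (1/2) × 2.380 = 1.190 mol

1.19 mol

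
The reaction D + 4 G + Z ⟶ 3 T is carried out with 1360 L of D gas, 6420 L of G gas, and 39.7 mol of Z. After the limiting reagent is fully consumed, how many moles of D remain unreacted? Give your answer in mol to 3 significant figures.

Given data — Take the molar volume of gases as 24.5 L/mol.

15.8 mol

n(D) = 1360 / 24.5 = 55.51 mol
n(G) = 6420 / 24.5 = 262.0 mol
n(Z) = 39.70 mol
n/ν for D = 55.51/1 = 55.51
n/ν for G = 262.0/4 = 65.50
n/ν for Z = 39.70/1 = 39.70
Smallest n/ν is Z → limiting reagent.
D consumed = (1/1) × 39.70 = 39.70 mol
D remaining = 55.51 − 39.70 = 15.81 mol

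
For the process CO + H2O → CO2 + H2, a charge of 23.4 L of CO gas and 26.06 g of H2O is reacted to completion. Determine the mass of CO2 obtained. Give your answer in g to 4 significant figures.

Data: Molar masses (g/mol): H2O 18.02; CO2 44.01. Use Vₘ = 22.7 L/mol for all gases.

n(CO) = 23.40 / 22.7 = 1.031 mol
n(H2O) = 26.06 / 18.02 = 1.446 mol
n/ν → CO: 1.031, H2O: 1.446; CO is limiting.
n(CO2) = (1/1) × 1.031 = 1.031 mol
mass = 1.031 × 44.01 = 45.37 g

45.37 g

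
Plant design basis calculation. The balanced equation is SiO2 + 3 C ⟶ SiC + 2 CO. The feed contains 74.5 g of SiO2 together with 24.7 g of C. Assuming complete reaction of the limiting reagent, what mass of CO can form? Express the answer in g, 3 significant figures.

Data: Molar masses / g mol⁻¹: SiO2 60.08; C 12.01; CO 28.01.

n(SiO2) = 74.50 / 60.08 = 1.240 mol
n(C) = 24.70 / 12.01 = 2.057 mol
n/ν for SiO2 = 1.240/1 = 1.240
n/ν for C = 2.057/3 = 0.6857
Smallest n/ν is C → limiting reagent.
n(CO) = (2/3) × 2.057 = 1.371 mol
mass = 1.371 × 28.01 = 38.40 g

38.4 g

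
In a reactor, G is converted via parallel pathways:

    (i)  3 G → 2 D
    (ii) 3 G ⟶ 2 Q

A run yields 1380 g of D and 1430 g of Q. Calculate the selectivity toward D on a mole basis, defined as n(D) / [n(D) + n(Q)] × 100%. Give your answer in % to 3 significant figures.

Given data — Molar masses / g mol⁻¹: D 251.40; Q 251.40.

n(D) = 1380 / 251.40 = 5.489 mol
n(Q) = 1430 / 251.40 = 5.688 mol
selectivity = 5.489/(5.489+5.688) × 100 = 49.11 %

49.1 %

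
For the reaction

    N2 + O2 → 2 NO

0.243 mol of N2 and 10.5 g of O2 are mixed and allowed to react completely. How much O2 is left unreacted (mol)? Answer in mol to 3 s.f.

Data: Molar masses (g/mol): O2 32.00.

n(N2) = 0.2430 mol
n(O2) = 10.50 / 32.00 = 0.3281 mol
n/ν for N2 = 0.2430/1 = 0.2430
n/ν for O2 = 0.3281/1 = 0.3281
Smallest n/ν is N2 → limiting reagent.
O2 consumed = (1/1) × 0.2430 = 0.2430 mol
O2 remaining = 0.3281 − 0.2430 = 0.08510 mol

0.0851 mol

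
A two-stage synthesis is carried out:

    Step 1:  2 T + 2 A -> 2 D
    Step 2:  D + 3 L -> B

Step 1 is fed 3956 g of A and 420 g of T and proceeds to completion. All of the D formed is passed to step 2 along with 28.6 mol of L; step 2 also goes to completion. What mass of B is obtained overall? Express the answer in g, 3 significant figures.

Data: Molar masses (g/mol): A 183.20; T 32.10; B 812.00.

Step 1:
n(A) = 3956 / 183.20 = 21.59 mol
n(T) = 420.0 / 32.10 = 13.08 mol
n/ν → A: 10.80, T: 6.540; T is limiting.
n(D) produced = (2/2) × 13.08 = 13.08 mol
Step 2:
n(D) available = 13.08 mol
n(L) = 28.60 mol
n/ν → D: 13.08, L: 9.533; L is limiting.
n(B) = (1/3) × 28.60 = 9.533 mol
mass = 9.533 × 812.00 = 7741 g

7740 g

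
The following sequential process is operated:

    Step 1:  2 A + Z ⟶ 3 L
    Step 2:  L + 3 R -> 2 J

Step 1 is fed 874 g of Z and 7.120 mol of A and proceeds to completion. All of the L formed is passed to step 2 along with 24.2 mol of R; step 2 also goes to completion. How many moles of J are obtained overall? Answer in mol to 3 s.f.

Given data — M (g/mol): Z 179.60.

Step 1:
n(Z) = 874.0 / 179.60 = 4.866 mol
n(A) = 7.120 mol
n/ν → Z: 4.866, A: 3.560; A is limiting.
n(L) produced = (3/2) × 7.120 = 10.68 mol
Step 2:
n(L) available = 10.68 mol
n(R) = 24.20 mol
n/ν → L: 10.68, R: 8.067; R is limiting.
n(J) = (2/3) × 24.20 = 16.13 mol

16.1 mol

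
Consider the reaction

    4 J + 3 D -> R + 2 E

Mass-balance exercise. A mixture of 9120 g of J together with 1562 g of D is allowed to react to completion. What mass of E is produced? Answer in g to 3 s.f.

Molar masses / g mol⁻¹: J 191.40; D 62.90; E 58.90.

n(J) = 9120 / 191.40 = 47.65 mol
n(D) = 1562 / 62.90 = 24.83 mol
n/ν → J: 11.91, D: 8.277; D is limiting.
n(E) = (2/3) × 24.83 = 16.55 mol
mass = 16.55 × 58.90 = 974.8 g

975 g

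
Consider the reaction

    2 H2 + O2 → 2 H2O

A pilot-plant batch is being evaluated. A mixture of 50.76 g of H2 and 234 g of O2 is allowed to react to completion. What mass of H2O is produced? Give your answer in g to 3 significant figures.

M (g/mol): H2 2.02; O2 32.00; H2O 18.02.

264 g

n(H2) = 50.76 / 2.02 = 25.13 mol
n(O2) = 234.0 / 32.00 = 7.313 mol
n/ν for H2 = 25.13/2 = 12.57
n/ν for O2 = 7.313/1 = 7.313
Smallest n/ν is O2 → limiting reagent.
n(H2O) = (2/1) × 7.313 = 14.63 mol
mass = 14.63 × 18.02 = 263.6 g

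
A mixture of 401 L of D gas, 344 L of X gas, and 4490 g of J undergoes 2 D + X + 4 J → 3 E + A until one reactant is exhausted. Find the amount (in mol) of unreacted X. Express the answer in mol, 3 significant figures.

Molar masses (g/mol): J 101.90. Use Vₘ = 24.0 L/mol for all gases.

n(D) = 401.0 / 24.0 = 16.71 mol
n(X) = 344.0 / 24.0 = 14.33 mol
n(J) = 4490 / 101.90 = 44.06 mol
n/ν for D = 16.71/2 = 8.355
n/ν for X = 14.33/1 = 14.33
n/ν for J = 44.06/4 = 11.02
Smallest n/ν is D → limiting reagent.
X consumed = (1/2) × 16.71 = 8.355 mol
X remaining = 14.33 − 8.355 = 5.975 mol

5.98 mol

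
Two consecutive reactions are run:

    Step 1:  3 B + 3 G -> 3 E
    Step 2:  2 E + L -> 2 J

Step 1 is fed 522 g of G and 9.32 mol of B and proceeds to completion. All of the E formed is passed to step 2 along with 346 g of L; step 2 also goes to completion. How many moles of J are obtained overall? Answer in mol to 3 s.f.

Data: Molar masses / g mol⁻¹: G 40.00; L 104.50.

6.62 mol

Step 1:
n(G) = 522.0 / 40.00 = 13.05 mol
n(B) = 9.320 mol
n/ν for G = 13.05/3 = 4.350
n/ν for B = 9.320/3 = 3.107
Smallest n/ν is B → limiting reagent.
n(E) produced = (3/3) × 9.320 = 9.320 mol
Step 2:
n(E) available = 9.320 mol
n(L) = 346.0 / 104.50 = 3.311 mol
n/ν for E = 9.320/2 = 4.660
n/ν for L = 3.311/1 = 3.311
Smallest n/ν is L → limiting reagent.
n(J) = (2/1) × 3.311 = 6.622 mol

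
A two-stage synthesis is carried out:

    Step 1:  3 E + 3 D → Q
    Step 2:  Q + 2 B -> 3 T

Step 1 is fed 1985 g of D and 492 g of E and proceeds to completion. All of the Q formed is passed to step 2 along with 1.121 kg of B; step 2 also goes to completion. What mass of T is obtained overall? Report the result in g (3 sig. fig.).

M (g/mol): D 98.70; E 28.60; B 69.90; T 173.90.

Step 1:
n(D) = 1985 / 98.70 = 20.11 mol
n(E) = 492.0 / 28.60 = 17.20 mol
n/ν for D = 20.11/3 = 6.703
n/ν for E = 17.20/3 = 5.733
Smallest n/ν is E → limiting reagent.
n(Q) produced = (1/3) × 17.20 = 5.733 mol
Step 2:
n(Q) available = 5.733 mol
n(B) = 1.121×1000 / 69.90 = 16.04 mol
n/ν for Q = 5.733/1 = 5.733
n/ν for B = 16.04/2 = 8.020
Smallest n/ν is Q → limiting reagent.
n(T) = (3/1) × 5.733 = 17.20 mol
mass = 17.20 × 173.90 = 2991 g

2990 g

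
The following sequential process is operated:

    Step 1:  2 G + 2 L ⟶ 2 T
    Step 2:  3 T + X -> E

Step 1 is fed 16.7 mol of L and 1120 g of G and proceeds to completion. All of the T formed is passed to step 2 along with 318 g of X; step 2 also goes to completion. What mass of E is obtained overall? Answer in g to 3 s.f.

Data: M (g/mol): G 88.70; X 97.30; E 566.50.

Step 1:
n(L) = 16.70 mol
n(G) = 1120 / 88.70 = 12.63 mol
n/ν for L = 16.70/2 = 8.350
n/ν for G = 12.63/2 = 6.315
Smallest n/ν is G → limiting reagent.
n(T) produced = (2/2) × 12.63 = 12.63 mol
Step 2:
n(T) available = 12.63 mol
n(X) = 318.0 / 97.30 = 3.268 mol
n/ν for T = 12.63/3 = 4.210
n/ν for X = 3.268/1 = 3.268
Smallest n/ν is X → limiting reagent.
n(E) = (1/1) × 3.268 = 3.268 mol
mass = 3.268 × 566.50 = 1851 g

1850 g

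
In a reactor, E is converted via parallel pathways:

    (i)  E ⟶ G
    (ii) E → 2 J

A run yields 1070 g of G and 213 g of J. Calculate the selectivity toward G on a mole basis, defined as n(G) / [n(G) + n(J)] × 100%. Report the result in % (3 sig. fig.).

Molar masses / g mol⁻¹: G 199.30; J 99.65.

71.5 %

n(G) = 1070 / 199.30 = 5.369 mol
n(J) = 213 / 99.65 = 2.137 mol
selectivity = 5.369/(5.369+2.137) × 100 = 71.53 %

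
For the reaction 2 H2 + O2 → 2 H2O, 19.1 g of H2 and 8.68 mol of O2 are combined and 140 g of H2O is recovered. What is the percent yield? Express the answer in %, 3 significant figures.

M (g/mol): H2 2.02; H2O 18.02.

n(H2) = 19.10 / 2.02 = 9.455 mol
n(O2) = 8.680 mol
n/ν → H2: 4.728, O2: 8.680; H2 is limiting.
theoretical n(H2O) = (2/2) × 9.455 = 9.455 mol → 170.4 g
% yield = 140 / 170.4 × 100 = 82.16 %

82.2 %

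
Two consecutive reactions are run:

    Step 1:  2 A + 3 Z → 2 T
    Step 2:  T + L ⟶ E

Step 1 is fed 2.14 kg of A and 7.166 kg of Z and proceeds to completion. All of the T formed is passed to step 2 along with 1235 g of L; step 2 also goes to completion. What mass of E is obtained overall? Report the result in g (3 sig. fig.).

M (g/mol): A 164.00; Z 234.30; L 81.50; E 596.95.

Step 1:
n(A) = 2.140×1000 / 164.00 = 13.05 mol
n(Z) = 7.166×1000 / 234.30 = 30.58 mol
n/ν for A = 13.05/2 = 6.525
n/ν for Z = 30.58/3 = 10.19
Smallest n/ν is A → limiting reagent.
n(T) produced = (2/2) × 13.05 = 13.05 mol
Step 2:
n(T) available = 13.05 mol
n(L) = 1235 / 81.50 = 15.15 mol
n/ν for T = 13.05/1 = 13.05
n/ν for L = 15.15/1 = 15.15
Smallest n/ν is T → limiting reagent.
n(E) = (1/1) × 13.05 = 13.05 mol
mass = 13.05 × 596.95 = 7790 g

7790 g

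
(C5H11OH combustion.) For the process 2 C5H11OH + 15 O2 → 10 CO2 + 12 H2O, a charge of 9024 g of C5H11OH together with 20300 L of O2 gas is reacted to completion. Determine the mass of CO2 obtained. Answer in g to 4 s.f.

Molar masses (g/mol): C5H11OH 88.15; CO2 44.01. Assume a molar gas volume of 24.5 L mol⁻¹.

22530 g

n(C5H11OH) = 9024 / 88.15 = 102.4 mol
n(O2) = 20300 / 24.5 = 828.6 mol
n/ν for C5H11OH = 102.4/2 = 51.20
n/ν for O2 = 828.6/15 = 55.24
Smallest n/ν is C5H11OH → limiting reagent.
n(CO2) = (10/2) × 102.4 = 512.0 mol
mass = 512.0 × 44.01 = 22530 g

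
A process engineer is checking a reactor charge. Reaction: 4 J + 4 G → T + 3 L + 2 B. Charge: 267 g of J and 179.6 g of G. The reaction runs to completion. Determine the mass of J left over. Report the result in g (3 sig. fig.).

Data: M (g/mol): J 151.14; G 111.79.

24.2 g

n(J) = 267.0 / 151.14 = 1.767 mol
n(G) = 179.6 / 111.79 = 1.607 mol
n/ν for J = 1.767/4 = 0.4418
n/ν for G = 1.607/4 = 0.4018
Smallest n/ν is G → limiting reagent.
J consumed = (4/4) × 1.607 = 1.607 mol
J remaining = 1.767 − 1.607 = 0.1600 mol
mass = 0.1600 × 151.14 = 24.18 g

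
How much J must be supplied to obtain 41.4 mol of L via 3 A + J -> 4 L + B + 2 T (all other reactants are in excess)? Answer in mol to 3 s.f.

10.4 mol

n(L) = 41.40 mol
n(J) = (1/4) × 41.40 = 10.35 mol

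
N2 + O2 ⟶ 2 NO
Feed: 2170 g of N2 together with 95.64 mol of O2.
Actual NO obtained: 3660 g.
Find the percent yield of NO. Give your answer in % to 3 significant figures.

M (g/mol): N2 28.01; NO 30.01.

78.7 %

n(N2) = 2170 / 28.01 = 77.47 mol
n(O2) = 95.64 mol
n/ν for N2 = 77.47/1 = 77.47
n/ν for O2 = 95.64/1 = 95.64
Smallest n/ν is N2 → limiting reagent.
theoretical n(NO) = (2/1) × 77.47 = 154.9 mol → 4649 g
% yield = 3660 / 4649 × 100 = 78.73 %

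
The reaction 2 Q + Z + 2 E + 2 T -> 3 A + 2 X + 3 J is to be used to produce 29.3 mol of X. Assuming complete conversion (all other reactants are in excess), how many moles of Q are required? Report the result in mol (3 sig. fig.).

n(X) = 29.30 mol
n(Q) = (2/2) × 29.30 = 29.30 mol

29.3 mol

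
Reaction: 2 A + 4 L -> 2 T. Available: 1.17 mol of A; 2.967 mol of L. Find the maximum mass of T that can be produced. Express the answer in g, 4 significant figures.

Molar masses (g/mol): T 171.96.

n(A) = 1.170 mol
n(L) = 2.967 mol
n/ν for A = 1.170/2 = 0.5850
n/ν for L = 2.967/4 = 0.7418
Smallest n/ν is A → limiting reagent.
n(T) = (2/2) × 1.170 = 1.170 mol
mass = 1.170 × 171.96 = 201.2 g

201.2 g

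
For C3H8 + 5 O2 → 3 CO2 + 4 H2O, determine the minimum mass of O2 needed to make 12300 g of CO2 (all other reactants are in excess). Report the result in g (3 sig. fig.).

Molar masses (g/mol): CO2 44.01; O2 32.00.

14900 g

n(CO2) = 12300 / 44.01 = 279.5 mol
n(O2) = (5/3) × 279.5 = 465.8 mol
mass = 465.8 × 32.00 = 14910 g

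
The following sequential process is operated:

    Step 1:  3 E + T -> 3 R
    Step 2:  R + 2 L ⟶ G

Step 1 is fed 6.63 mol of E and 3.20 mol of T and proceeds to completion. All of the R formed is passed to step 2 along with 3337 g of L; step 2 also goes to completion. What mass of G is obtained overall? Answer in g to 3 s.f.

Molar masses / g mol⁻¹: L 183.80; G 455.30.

3020 g

Step 1:
n(E) = 6.630 mol
n(T) = 3.200 mol
n/ν for E = 6.630/3 = 2.210
n/ν for T = 3.200/1 = 3.200
Smallest n/ν is E → limiting reagent.
n(R) produced = (3/3) × 6.630 = 6.630 mol
Step 2:
n(R) available = 6.630 mol
n(L) = 3337 / 183.80 = 18.16 mol
n/ν for R = 6.630/1 = 6.630
n/ν for L = 18.16/2 = 9.080
Smallest n/ν is R → limiting reagent.
n(G) = (1/1) × 6.630 = 6.630 mol
mass = 6.630 × 455.30 = 3019 g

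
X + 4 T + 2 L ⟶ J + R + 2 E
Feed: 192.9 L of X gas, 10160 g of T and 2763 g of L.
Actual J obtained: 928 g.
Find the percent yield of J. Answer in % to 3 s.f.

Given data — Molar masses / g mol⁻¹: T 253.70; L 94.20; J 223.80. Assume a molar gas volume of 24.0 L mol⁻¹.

n(X) = 192.9 / 24.0 = 8.038 mol
n(T) = 10160 / 253.70 = 40.05 mol
n(L) = 2763 / 94.20 = 29.33 mol
n/ν for X = 8.038/1 = 8.038
n/ν for T = 40.05/4 = 10.01
n/ν for L = 29.33/2 = 14.67
Smallest n/ν is X → limiting reagent.
theoretical n(J) = (1/1) × 8.038 = 8.038 mol → 1799 g
% yield = 928 / 1799 × 100 = 51.58 %

51.6 %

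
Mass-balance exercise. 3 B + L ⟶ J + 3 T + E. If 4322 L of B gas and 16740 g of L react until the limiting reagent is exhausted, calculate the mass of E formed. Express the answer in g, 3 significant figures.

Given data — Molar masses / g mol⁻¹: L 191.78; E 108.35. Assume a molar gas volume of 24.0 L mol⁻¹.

6500 g

n(B) = 4322 / 24.0 = 180.1 mol
n(L) = 16740 / 191.78 = 87.29 mol
n/ν → B: 60.03, L: 87.29; B is limiting.
n(E) = (1/3) × 180.1 = 60.03 mol
mass = 60.03 × 108.35 = 6504 g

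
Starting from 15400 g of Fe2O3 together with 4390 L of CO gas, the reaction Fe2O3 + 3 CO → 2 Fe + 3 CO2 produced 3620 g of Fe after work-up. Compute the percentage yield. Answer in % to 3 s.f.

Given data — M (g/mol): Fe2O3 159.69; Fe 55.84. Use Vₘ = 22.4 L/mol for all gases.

n(Fe2O3) = 15400 / 159.69 = 96.44 mol
n(CO) = 4390 / 22.4 = 196.0 mol
n/ν → Fe2O3: 96.44, CO: 65.33; CO is limiting.
theoretical n(Fe) = (2/3) × 196.0 = 130.7 mol → 7298 g
% yield = 3620 / 7298 × 100 = 49.60 %

49.6 %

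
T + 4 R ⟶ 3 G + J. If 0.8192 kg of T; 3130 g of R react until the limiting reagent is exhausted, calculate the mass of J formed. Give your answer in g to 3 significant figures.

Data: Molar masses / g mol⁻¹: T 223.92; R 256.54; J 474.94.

1450 g

n(T) = 0.8192×1000 / 223.92 = 3.658 mol
n(R) = 3130 / 256.54 = 12.20 mol
n/ν → T: 3.658, R: 3.050; R is limiting.
n(J) = (1/4) × 12.20 = 3.050 mol
mass = 3.050 × 474.94 = 1449 g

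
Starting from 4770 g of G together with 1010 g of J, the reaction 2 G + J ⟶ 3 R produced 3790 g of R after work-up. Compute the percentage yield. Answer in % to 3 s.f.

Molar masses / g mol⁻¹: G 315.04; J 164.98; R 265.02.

n(G) = 4770 / 315.04 = 15.14 mol
n(J) = 1010 / 164.98 = 6.122 mol
n/ν → G: 7.570, J: 6.122; J is limiting.
theoretical n(R) = (3/1) × 6.122 = 18.37 mol → 4868 g
% yield = 3790 / 4868 × 100 = 77.86 %

77.9 %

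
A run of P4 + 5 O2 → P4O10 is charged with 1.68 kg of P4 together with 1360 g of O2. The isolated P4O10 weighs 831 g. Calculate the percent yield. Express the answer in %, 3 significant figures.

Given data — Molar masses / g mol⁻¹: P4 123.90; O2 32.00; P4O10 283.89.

34.4 %

n(P4) = 1.680×1000 / 123.90 = 13.56 mol
n(O2) = 1360 / 32.00 = 42.50 mol
n/ν → P4: 13.56, O2: 8.500; O2 is limiting.
theoretical n(P4O10) = (1/5) × 42.50 = 8.500 mol → 2413 g
% yield = 831 / 2413 × 100 = 34.44 %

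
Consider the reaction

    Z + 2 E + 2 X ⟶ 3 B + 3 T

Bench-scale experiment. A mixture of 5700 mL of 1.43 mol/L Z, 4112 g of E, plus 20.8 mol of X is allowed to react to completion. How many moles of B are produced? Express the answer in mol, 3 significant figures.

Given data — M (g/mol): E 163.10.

24.5 mol

n(Z) = 1.43 × 5700/1000 = 8.151 mol
n(E) = 4112 / 163.10 = 25.21 mol
n(X) = 20.80 mol
n/ν → Z: 8.151, E: 12.61, X: 10.40; Z is limiting.
n(B) = (3/1) × 8.151 = 24.45 mol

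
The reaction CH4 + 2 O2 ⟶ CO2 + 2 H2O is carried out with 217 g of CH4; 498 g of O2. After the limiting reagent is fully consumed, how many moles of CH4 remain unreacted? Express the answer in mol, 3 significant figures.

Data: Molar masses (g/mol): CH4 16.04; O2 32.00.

n(CH4) = 217.0 / 16.04 = 13.53 mol
n(O2) = 498.0 / 32.00 = 15.56 mol
n/ν → CH4: 13.53, O2: 7.780; O2 is limiting.
CH4 consumed = (1/2) × 15.56 = 7.780 mol
CH4 remaining = 13.53 − 7.780 = 5.750 mol

5.75 mol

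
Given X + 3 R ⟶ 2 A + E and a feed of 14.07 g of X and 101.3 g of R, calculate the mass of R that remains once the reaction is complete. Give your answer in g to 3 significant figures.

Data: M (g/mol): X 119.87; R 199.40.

31.1 g

n(X) = 14.07 / 119.87 = 0.1174 mol
n(R) = 101.3 / 199.40 = 0.5080 mol
n/ν for X = 0.1174/1 = 0.1174
n/ν for R = 0.5080/3 = 0.1693
Smallest n/ν is X → limiting reagent.
R consumed = (3/1) × 0.1174 = 0.3522 mol
R remaining = 0.5080 − 0.3522 = 0.1558 mol
mass = 0.1558 × 199.40 = 31.07 g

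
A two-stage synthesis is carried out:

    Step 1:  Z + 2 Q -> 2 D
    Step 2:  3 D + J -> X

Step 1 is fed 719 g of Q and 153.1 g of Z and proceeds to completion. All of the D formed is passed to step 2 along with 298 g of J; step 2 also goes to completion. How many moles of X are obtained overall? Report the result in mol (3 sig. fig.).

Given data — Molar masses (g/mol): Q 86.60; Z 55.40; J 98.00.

Step 1:
n(Q) = 719.0 / 86.60 = 8.303 mol
n(Z) = 153.1 / 55.40 = 2.764 mol
n/ν for Q = 8.303/2 = 4.152
n/ν for Z = 2.764/1 = 2.764
Smallest n/ν is Z → limiting reagent.
n(D) produced = (2/1) × 2.764 = 5.528 mol
Step 2:
n(D) available = 5.528 mol
n(J) = 298.0 / 98.00 = 3.041 mol
n/ν for D = 5.528/3 = 1.843
n/ν for J = 3.041/1 = 3.041
Smallest n/ν is D → limiting reagent.
n(X) = (1/3) × 5.528 = 1.843 mol

1.84 mol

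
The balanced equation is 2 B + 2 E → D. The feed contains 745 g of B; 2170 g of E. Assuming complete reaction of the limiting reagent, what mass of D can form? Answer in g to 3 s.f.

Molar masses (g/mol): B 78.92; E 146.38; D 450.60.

n(B) = 745.0 / 78.92 = 9.440 mol
n(E) = 2170 / 146.38 = 14.82 mol
n/ν for B = 9.440/2 = 4.720
n/ν for E = 14.82/2 = 7.410
Smallest n/ν is B → limiting reagent.
n(D) = (1/2) × 9.440 = 4.720 mol
mass = 4.720 × 450.60 = 2127 g

2130 g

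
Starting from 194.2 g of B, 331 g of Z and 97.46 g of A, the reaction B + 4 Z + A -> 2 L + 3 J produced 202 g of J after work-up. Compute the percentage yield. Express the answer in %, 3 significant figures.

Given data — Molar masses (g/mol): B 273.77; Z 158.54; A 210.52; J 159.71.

91.1 %

n(B) = 194.2 / 273.77 = 0.7094 mol
n(Z) = 331.0 / 158.54 = 2.088 mol
n(A) = 97.46 / 210.52 = 0.4629 mol
n/ν for B = 0.7094/1 = 0.7094
n/ν for Z = 2.088/4 = 0.5220
n/ν for A = 0.4629/1 = 0.4629
Smallest n/ν is A → limiting reagent.
theoretical n(J) = (3/1) × 0.4629 = 1.389 mol → 221.8 g
% yield = 202 / 221.8 × 100 = 91.07 %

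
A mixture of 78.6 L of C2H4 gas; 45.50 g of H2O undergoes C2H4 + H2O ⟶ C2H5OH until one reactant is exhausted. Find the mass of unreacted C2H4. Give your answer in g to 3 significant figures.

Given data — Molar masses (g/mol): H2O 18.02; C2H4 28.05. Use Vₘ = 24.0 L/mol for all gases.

n(C2H4) = 78.60 / 24.0 = 3.275 mol
n(H2O) = 45.50 / 18.02 = 2.525 mol
n/ν for C2H4 = 3.275/1 = 3.275
n/ν for H2O = 2.525/1 = 2.525
Smallest n/ν is H2O → limiting reagent.
C2H4 consumed = (1/1) × 2.525 = 2.525 mol
C2H4 remaining = 3.275 − 2.525 = 0.7500 mol
mass = 0.7500 × 28.05 = 21.04 g

21.0 g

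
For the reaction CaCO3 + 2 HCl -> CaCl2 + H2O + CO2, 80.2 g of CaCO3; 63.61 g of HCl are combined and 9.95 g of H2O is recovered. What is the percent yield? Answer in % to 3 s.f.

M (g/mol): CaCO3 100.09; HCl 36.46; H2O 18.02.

n(CaCO3) = 80.20 / 100.09 = 0.8013 mol
n(HCl) = 63.61 / 36.46 = 1.745 mol
n/ν for CaCO3 = 0.8013/1 = 0.8013
n/ν for HCl = 1.745/2 = 0.8725
Smallest n/ν is CaCO3 → limiting reagent.
theoretical n(H2O) = (1/1) × 0.8013 = 0.8013 mol → 14.44 g
% yield = 9.95 / 14.44 × 100 = 68.91 %

68.9 %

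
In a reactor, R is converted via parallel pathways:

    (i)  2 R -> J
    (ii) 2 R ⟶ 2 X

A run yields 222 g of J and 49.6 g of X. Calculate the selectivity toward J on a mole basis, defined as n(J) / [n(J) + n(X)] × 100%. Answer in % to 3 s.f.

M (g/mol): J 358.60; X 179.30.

n(J) = 222 / 358.60 = 0.6191 mol
n(X) = 49.6 / 179.30 = 0.2766 mol
selectivity = 0.6191/(0.6191+0.2766) × 100 = 69.12 %

69.1 %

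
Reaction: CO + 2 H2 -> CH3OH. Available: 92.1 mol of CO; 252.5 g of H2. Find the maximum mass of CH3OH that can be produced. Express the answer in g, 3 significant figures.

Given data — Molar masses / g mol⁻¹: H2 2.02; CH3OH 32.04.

2000 g

n(CO) = 92.10 mol
n(H2) = 252.5 / 2.02 = 125.0 mol
n/ν for CO = 92.10/1 = 92.10
n/ν for H2 = 125.0/2 = 62.50
Smallest n/ν is H2 → limiting reagent.
n(CH3OH) = (1/2) × 125.0 = 62.50 mol
mass = 62.50 × 32.04 = 2003 g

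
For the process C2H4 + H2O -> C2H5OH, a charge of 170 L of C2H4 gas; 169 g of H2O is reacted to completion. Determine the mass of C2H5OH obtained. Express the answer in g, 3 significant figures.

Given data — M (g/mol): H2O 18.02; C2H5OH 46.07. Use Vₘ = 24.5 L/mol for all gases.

320 g

n(C2H4) = 170.0 / 24.5 = 6.939 mol
n(H2O) = 169.0 / 18.02 = 9.378 mol
n/ν → C2H4: 6.939, H2O: 9.378; C2H4 is limiting.
n(C2H5OH) = (1/1) × 6.939 = 6.939 mol
mass = 6.939 × 46.07 = 319.7 g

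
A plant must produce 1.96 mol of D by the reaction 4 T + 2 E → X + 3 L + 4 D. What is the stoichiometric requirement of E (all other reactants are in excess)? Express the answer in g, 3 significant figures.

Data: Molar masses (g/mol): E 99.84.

n(D) = 1.960 mol
n(E) = (2/4) × 1.960 = 0.9800 mol
mass = 0.9800 × 99.84 = 97.84 g

97.8 g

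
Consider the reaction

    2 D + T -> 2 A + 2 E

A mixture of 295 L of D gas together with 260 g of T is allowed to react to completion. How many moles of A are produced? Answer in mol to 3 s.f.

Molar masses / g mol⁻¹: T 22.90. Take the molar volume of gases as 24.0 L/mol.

12.3 mol

n(D) = 295.0 / 24.0 = 12.29 mol
n(T) = 260.0 / 22.90 = 11.35 mol
n/ν for D = 12.29/2 = 6.145
n/ν for T = 11.35/1 = 11.35
Smallest n/ν is D → limiting reagent.
n(A) = (2/2) × 12.29 = 12.29 mol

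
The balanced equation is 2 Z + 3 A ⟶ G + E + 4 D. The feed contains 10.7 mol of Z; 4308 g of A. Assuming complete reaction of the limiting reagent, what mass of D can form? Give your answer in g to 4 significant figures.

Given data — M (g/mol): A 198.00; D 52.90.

n(Z) = 10.70 mol
n(A) = 4308 / 198.00 = 21.76 mol
n/ν for Z = 10.70/2 = 5.350
n/ν for A = 21.76/3 = 7.253
Smallest n/ν is Z → limiting reagent.
n(D) = (4/2) × 10.70 = 21.40 mol
mass = 21.40 × 52.90 = 1132 g

1132 g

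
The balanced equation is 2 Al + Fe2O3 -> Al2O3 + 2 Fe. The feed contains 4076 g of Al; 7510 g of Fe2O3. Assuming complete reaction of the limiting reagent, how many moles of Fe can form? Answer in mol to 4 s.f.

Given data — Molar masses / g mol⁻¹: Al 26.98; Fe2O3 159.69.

n(Al) = 4076 / 26.98 = 151.1 mol
n(Fe2O3) = 7510 / 159.69 = 47.03 mol
n/ν → Al: 75.55, Fe2O3: 47.03; Fe2O3 is limiting.
n(Fe) = (2/1) × 47.03 = 94.06 mol

94.06 mol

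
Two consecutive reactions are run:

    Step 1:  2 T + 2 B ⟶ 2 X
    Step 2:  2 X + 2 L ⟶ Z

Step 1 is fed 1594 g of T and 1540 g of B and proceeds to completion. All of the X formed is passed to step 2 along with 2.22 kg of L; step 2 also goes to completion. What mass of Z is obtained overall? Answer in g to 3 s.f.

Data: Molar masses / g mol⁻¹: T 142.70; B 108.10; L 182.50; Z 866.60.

Step 1:
n(T) = 1594 / 142.70 = 11.17 mol
n(B) = 1540 / 108.10 = 14.25 mol
n/ν → T: 5.585, B: 7.125; T is limiting.
n(X) produced = (2/2) × 11.17 = 11.17 mol
Step 2:
n(X) available = 11.17 mol
n(L) = 2.220×1000 / 182.50 = 12.16 mol
n/ν → X: 5.585, L: 6.080; X is limiting.
n(Z) = (1/2) × 11.17 = 5.585 mol
mass = 5.585 × 866.60 = 4840 g

4840 g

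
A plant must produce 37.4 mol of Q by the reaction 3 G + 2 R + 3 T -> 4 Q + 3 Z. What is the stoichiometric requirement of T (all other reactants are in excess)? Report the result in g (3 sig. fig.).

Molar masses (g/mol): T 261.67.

n(Q) = 37.40 mol
n(T) = (3/4) × 37.40 = 28.05 mol
mass = 28.05 × 261.67 = 7340 g

7340 g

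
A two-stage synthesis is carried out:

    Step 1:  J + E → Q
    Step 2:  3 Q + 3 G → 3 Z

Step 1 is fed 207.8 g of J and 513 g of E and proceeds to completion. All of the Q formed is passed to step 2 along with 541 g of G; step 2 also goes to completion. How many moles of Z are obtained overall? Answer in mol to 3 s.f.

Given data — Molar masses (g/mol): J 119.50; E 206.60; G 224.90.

Step 1:
n(J) = 207.8 / 119.50 = 1.739 mol
n(E) = 513.0 / 206.60 = 2.483 mol
n/ν for J = 1.739/1 = 1.739
n/ν for E = 2.483/1 = 2.483
Smallest n/ν is J → limiting reagent.
n(Q) produced = (1/1) × 1.739 = 1.739 mol
Step 2:
n(Q) available = 1.739 mol
n(G) = 541.0 / 224.90 = 2.406 mol
n/ν for Q = 1.739/3 = 0.5797
n/ν for G = 2.406/3 = 0.8020
Smallest n/ν is Q → limiting reagent.
n(Z) = (3/3) × 1.739 = 1.739 mol

1.74 mol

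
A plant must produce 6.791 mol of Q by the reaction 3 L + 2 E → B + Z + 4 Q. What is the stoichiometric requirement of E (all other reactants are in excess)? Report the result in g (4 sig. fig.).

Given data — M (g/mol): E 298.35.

n(Q) = 6.791 mol
n(E) = (2/4) × 6.791 = 3.396 mol
mass = 3.396 × 298.35 = 1013 g

1013 g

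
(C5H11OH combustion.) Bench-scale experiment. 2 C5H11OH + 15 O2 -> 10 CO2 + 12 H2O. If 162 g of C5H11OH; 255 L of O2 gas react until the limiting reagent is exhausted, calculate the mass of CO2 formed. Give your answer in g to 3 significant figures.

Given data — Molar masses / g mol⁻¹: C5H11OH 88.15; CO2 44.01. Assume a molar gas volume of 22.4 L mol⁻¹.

n(C5H11OH) = 162.0 / 88.15 = 1.838 mol
n(O2) = 255.0 / 22.4 = 11.38 mol
n/ν → C5H11OH: 0.9190, O2: 0.7587; O2 is limiting.
n(CO2) = (10/15) × 11.38 = 7.587 mol
mass = 7.587 × 44.01 = 333.9 g

334 g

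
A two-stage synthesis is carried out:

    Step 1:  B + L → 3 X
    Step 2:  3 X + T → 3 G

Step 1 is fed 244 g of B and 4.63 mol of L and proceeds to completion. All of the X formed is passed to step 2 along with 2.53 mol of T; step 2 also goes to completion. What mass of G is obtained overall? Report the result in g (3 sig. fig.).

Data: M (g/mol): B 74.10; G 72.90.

Step 1:
n(B) = 244.0 / 74.10 = 3.293 mol
n(L) = 4.630 mol
n/ν for B = 3.293/1 = 3.293
n/ν for L = 4.630/1 = 4.630
Smallest n/ν is B → limiting reagent.
n(X) produced = (3/1) × 3.293 = 9.879 mol
Step 2:
n(X) available = 9.879 mol
n(T) = 2.530 mol
n/ν for X = 9.879/3 = 3.293
n/ν for T = 2.530/1 = 2.530
Smallest n/ν is T → limiting reagent.
n(G) = (3/1) × 2.530 = 7.590 mol
mass = 7.590 × 72.90 = 553.3 g

553 g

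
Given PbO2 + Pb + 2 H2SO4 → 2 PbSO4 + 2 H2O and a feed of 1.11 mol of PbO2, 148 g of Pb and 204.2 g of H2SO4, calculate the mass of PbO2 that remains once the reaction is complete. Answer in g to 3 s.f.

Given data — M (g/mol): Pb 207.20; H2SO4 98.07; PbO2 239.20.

94.7 g

n(PbO2) = 1.110 mol
n(Pb) = 148.0 / 207.20 = 0.7143 mol
n(H2SO4) = 204.2 / 98.07 = 2.082 mol
n/ν → PbO2: 1.110, Pb: 0.7143, H2SO4: 1.041; Pb is limiting.
PbO2 consumed = (1/1) × 0.7143 = 0.7143 mol
PbO2 remaining = 1.110 − 0.7143 = 0.3957 mol
mass = 0.3957 × 239.20 = 94.65 g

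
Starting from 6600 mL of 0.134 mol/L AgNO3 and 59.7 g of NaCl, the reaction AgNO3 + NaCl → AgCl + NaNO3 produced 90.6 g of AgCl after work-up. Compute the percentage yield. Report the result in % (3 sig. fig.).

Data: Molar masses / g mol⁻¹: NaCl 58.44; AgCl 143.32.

n(AgNO3) = 0.134 × 6600/1000 = 0.8844 mol
n(NaCl) = 59.70 / 58.44 = 1.022 mol
n/ν for AgNO3 = 0.8844/1 = 0.8844
n/ν for NaCl = 1.022/1 = 1.022
Smallest n/ν is AgNO3 → limiting reagent.
theoretical n(AgCl) = (1/1) × 0.8844 = 0.8844 mol → 126.8 g
% yield = 90.6 / 126.8 × 100 = 71.45 %

71.5 %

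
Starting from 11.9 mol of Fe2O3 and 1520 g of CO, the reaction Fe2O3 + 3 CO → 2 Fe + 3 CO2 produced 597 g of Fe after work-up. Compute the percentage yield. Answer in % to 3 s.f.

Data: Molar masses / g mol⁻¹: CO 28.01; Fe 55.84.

44.9 %

n(Fe2O3) = 11.90 mol
n(CO) = 1520 / 28.01 = 54.27 mol
n/ν → Fe2O3: 11.90, CO: 18.09; Fe2O3 is limiting.
theoretical n(Fe) = (2/1) × 11.90 = 23.80 mol → 1329 g
% yield = 597 / 1329 × 100 = 44.92 %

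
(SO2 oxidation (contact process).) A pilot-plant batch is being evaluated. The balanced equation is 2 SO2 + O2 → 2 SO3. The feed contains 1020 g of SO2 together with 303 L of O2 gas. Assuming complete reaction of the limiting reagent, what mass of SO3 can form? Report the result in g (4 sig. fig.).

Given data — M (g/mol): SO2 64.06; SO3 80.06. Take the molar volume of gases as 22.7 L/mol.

n(SO2) = 1020 / 64.06 = 15.92 mol
n(O2) = 303.0 / 22.7 = 13.35 mol
n/ν → SO2: 7.960, O2: 13.35; SO2 is limiting.
n(SO3) = (2/2) × 15.92 = 15.92 mol
mass = 15.92 × 80.06 = 1275 g

1275 g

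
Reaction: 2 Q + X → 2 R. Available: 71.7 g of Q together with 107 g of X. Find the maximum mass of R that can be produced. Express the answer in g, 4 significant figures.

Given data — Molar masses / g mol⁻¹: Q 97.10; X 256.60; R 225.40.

n(Q) = 71.70 / 97.10 = 0.7384 mol
n(X) = 107.0 / 256.60 = 0.4170 mol
n/ν for Q = 0.7384/2 = 0.3692
n/ν for X = 0.4170/1 = 0.4170
Smallest n/ν is Q → limiting reagent.
n(R) = (2/2) × 0.7384 = 0.7384 mol
mass = 0.7384 × 225.40 = 166.4 g

166.4 g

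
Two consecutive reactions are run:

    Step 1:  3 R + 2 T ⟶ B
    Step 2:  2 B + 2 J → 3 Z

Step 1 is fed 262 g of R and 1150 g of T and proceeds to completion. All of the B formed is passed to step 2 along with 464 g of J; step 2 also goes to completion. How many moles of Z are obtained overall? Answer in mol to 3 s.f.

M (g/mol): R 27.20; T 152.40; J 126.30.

4.82 mol

Step 1:
n(R) = 262.0 / 27.20 = 9.632 mol
n(T) = 1150 / 152.40 = 7.546 mol
n/ν → R: 3.211, T: 3.773; R is limiting.
n(B) produced = (1/3) × 9.632 = 3.211 mol
Step 2:
n(B) available = 3.211 mol
n(J) = 464.0 / 126.30 = 3.674 mol
n/ν → B: 1.606, J: 1.837; B is limiting.
n(Z) = (3/2) × 3.211 = 4.817 mol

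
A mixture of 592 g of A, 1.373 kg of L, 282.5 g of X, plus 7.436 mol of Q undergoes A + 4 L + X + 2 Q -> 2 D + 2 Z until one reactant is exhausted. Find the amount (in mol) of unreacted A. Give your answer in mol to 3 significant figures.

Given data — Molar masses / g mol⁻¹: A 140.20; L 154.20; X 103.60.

2.00 mol

n(A) = 592.0 / 140.20 = 4.223 mol
n(L) = 1.373×1000 / 154.20 = 8.904 mol
n(X) = 282.5 / 103.60 = 2.727 mol
n(Q) = 7.436 mol
n/ν for A = 4.223/1 = 4.223
n/ν for L = 8.904/4 = 2.226
n/ν for X = 2.727/1 = 2.727
n/ν for Q = 7.436/2 = 3.718
Smallest n/ν is L → limiting reagent.
A consumed = (1/4) × 8.904 = 2.226 mol
A remaining = 4.223 − 2.226 = 1.997 mol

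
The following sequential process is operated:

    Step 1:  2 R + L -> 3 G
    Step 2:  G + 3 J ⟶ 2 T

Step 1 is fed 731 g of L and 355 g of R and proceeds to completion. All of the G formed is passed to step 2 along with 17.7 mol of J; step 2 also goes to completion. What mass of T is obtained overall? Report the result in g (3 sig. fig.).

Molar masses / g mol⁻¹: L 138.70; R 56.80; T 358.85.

Step 1:
n(L) = 731.0 / 138.70 = 5.270 mol
n(R) = 355.0 / 56.80 = 6.250 mol
n/ν for L = 5.270/1 = 5.270
n/ν for R = 6.250/2 = 3.125
Smallest n/ν is R → limiting reagent.
n(G) produced = (3/2) × 6.250 = 9.375 mol
Step 2:
n(G) available = 9.375 mol
n(J) = 17.70 mol
n/ν for G = 9.375/1 = 9.375
n/ν for J = 17.70/3 = 5.900
Smallest n/ν is J → limiting reagent.
n(T) = (2/3) × 17.70 = 11.80 mol
mass = 11.80 × 358.85 = 4234 g

4230 g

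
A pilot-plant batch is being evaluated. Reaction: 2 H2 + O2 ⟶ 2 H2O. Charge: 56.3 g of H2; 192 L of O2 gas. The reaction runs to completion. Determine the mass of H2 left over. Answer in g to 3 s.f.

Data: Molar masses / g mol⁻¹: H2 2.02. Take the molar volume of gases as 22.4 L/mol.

21.7 g

n(H2) = 56.30 / 2.02 = 27.87 mol
n(O2) = 192.0 / 22.4 = 8.571 mol
n/ν for H2 = 27.87/2 = 13.94
n/ν for O2 = 8.571/1 = 8.571
Smallest n/ν is O2 → limiting reagent.
H2 consumed = (2/1) × 8.571 = 17.14 mol
H2 remaining = 27.87 − 17.14 = 10.73 mol
mass = 10.73 × 2.02 = 21.67 g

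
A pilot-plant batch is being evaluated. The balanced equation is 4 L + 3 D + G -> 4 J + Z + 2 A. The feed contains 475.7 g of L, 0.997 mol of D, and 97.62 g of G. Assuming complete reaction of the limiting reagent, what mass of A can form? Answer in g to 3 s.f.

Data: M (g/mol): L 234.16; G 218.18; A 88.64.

58.9 g

n(L) = 475.7 / 234.16 = 2.032 mol
n(D) = 0.9970 mol
n(G) = 97.62 / 218.18 = 0.4474 mol
n/ν for L = 2.032/4 = 0.5080
n/ν for D = 0.9970/3 = 0.3323
n/ν for G = 0.4474/1 = 0.4474
Smallest n/ν is D → limiting reagent.
n(A) = (2/3) × 0.9970 = 0.6647 mol
mass = 0.6647 × 88.64 = 58.92 g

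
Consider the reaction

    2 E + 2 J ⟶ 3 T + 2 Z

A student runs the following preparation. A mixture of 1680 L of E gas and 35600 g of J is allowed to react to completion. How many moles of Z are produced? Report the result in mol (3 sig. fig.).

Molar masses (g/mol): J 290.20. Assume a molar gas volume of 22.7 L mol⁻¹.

n(E) = 1680 / 22.7 = 74.01 mol
n(J) = 35600 / 290.20 = 122.7 mol
n/ν → E: 37.01, J: 61.35; E is limiting.
n(Z) = (2/2) × 74.01 = 74.01 mol

74.0 mol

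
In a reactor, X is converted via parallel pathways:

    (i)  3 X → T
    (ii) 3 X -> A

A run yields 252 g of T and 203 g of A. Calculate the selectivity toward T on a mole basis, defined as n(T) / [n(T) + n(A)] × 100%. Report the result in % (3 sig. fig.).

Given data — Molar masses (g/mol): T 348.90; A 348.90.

55.4 %

n(T) = 252 / 348.90 = 0.7223 mol
n(A) = 203 / 348.90 = 0.5818 mol
selectivity = 0.7223/(0.7223+0.5818) × 100 = 55.39 %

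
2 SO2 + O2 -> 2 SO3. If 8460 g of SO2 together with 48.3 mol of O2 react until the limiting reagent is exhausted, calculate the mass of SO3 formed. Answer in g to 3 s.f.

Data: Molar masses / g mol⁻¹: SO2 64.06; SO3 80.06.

7730 g

n(SO2) = 8460 / 64.06 = 132.1 mol
n(O2) = 48.30 mol
n/ν for SO2 = 132.1/2 = 66.05
n/ν for O2 = 48.30/1 = 48.30
Smallest n/ν is O2 → limiting reagent.
n(SO3) = (2/1) × 48.30 = 96.60 mol
mass = 96.60 × 80.06 = 7734 g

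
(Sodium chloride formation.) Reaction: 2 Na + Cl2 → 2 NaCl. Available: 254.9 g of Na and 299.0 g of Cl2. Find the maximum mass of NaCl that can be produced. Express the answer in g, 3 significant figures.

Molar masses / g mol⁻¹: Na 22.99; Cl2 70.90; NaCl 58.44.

493 g

n(Na) = 254.9 / 22.99 = 11.09 mol
n(Cl2) = 299.0 / 70.90 = 4.217 mol
n/ν → Na: 5.545, Cl2: 4.217; Cl2 is limiting.
n(NaCl) = (2/1) × 4.217 = 8.434 mol
mass = 8.434 × 58.44 = 492.9 g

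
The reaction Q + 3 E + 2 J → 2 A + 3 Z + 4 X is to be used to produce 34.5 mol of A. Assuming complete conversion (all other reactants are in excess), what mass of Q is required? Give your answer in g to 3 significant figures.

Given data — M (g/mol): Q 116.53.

n(A) = 34.50 mol
n(Q) = (1/2) × 34.50 = 17.25 mol
mass = 17.25 × 116.53 = 2010 g

2010 g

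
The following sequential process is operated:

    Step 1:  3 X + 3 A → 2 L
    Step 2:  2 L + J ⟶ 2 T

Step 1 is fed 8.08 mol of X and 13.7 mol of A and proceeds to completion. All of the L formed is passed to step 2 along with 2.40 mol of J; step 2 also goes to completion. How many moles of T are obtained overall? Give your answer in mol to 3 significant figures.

4.80 mol

Step 1:
n(X) = 8.080 mol
n(A) = 13.70 mol
n/ν for X = 8.080/3 = 2.693
n/ν for A = 13.70/3 = 4.567
Smallest n/ν is X → limiting reagent.
n(L) produced = (2/3) × 8.080 = 5.387 mol
Step 2:
n(L) available = 5.387 mol
n(J) = 2.400 mol
n/ν for L = 5.387/2 = 2.694
n/ν for J = 2.400/1 = 2.400
Smallest n/ν is J → limiting reagent.
n(T) = (2/1) × 2.400 = 4.800 mol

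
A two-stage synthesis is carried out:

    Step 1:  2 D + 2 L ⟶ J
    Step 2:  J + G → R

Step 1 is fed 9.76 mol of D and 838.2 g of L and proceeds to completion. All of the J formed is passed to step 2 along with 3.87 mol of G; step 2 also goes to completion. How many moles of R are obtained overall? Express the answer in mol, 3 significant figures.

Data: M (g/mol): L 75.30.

Step 1:
n(D) = 9.760 mol
n(L) = 838.2 / 75.30 = 11.13 mol
n/ν for D = 9.760/2 = 4.880
n/ν for L = 11.13/2 = 5.565
Smallest n/ν is D → limiting reagent.
n(J) produced = (1/2) × 9.760 = 4.880 mol
Step 2:
n(J) available = 4.880 mol
n(G) = 3.870 mol
n/ν for J = 4.880/1 = 4.880
n/ν for G = 3.870/1 = 3.870
Smallest n/ν is G → limiting reagent.
n(R) = (1/1) × 3.870 = 3.870 mol

3.87 mol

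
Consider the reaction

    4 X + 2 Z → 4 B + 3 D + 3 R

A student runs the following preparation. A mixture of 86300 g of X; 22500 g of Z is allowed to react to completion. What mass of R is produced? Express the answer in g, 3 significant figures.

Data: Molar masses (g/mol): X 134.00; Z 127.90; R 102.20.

n(X) = 86300 / 134.00 = 644.0 mol
n(Z) = 22500 / 127.90 = 175.9 mol
n/ν for X = 644.0/4 = 161.0
n/ν for Z = 175.9/2 = 87.95
Smallest n/ν is Z → limiting reagent.
n(R) = (3/2) × 175.9 = 263.9 mol
mass = 263.9 × 102.20 = 26970 g

27000 g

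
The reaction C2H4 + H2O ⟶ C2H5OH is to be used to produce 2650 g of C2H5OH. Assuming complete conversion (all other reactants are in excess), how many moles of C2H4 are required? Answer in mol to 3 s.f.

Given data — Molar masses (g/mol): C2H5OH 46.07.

n(C2H5OH) = 2650 / 46.07 = 57.52 mol
n(C2H4) = (1/1) × 57.52 = 57.52 mol

57.5 mol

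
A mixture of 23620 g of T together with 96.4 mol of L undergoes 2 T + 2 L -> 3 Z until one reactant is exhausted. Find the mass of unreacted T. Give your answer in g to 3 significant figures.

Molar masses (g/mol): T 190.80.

n(T) = 23620 / 190.80 = 123.8 mol
n(L) = 96.40 mol
n/ν for T = 123.8/2 = 61.90
n/ν for L = 96.40/2 = 48.20
Smallest n/ν is L → limiting reagent.
T consumed = (2/2) × 96.40 = 96.40 mol
T remaining = 123.8 − 96.40 = 27.40 mol
mass = 27.40 × 190.80 = 5228 g

5230 g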